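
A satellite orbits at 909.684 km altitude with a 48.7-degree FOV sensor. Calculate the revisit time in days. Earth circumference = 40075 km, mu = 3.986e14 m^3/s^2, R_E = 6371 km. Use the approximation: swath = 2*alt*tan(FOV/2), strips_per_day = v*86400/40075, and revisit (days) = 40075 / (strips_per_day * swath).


swath = 2*909.684*tan(0.4249877) = 823.3883 km
v = sqrt(mu/r) = 7399.1623 m/s = 7.3992 km/s
strips/day = v*86400/40075 = 7.3992*86400/40075 = 15.9523
coverage/day = strips * swath = 15.9523 * 823.3883 = 13134.9206 km
revisit = 40075 / 13134.9206 = 3.0510 days

3.0510 days


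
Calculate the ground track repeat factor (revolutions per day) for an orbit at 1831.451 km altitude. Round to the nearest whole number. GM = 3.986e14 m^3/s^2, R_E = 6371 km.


r = 8.202451e+06 m
T = 2*pi*sqrt(r^3/mu) = 7393.1018 s = 123.2184 min
revs/day = 1440 / 123.2184 = 11.6866
Rounded: 12 revolutions per day

12 revolutions per day


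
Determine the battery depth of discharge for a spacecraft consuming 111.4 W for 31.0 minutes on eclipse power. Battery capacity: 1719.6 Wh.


E_used = P * t / 60 = 111.4 * 31.0 / 60 = 57.5567 Wh
DOD = E_used / E_total * 100 = 57.5567 / 1719.6 * 100
DOD = 3.3471 %

3.3471 %


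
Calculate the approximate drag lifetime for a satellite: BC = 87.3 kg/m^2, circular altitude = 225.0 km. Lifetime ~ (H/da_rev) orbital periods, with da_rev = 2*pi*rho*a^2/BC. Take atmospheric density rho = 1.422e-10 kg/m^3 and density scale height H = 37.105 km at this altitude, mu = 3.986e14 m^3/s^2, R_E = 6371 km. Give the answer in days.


a = R_E + alt = 6596.0000 km = 6.596e+06 m
da_rev = 2*pi*rho*a^2/BC = 2*pi*1.422e-10*(6.596e+06)^2/87.3 = 445.273157 m per revolution
N = H/da_rev = 37105.0000 m / 445.273157 m = 83.3309 revolutions
P = 2*pi*sqrt(a^3/mu) = 5331.2886 s
lifetime = N*P = 83.3309 * 5331.2886 = 444260.9210 s = 5.1419 days

5.1419 days


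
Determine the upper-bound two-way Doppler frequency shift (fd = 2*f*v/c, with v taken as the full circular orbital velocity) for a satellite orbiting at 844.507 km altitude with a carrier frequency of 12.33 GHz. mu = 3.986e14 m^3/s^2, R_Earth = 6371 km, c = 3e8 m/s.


r = 7.215507e+06 m
v = sqrt(mu/r) = 7432.5052 m/s (worst-case radial velocity)
f = 12.33 GHz = 1.233e+10 Hz
fd = 2*f*v/c = 2*1.233e+10*7432.5052/3.0e+08
fd = 610951.9264 Hz

610951.9264 Hz


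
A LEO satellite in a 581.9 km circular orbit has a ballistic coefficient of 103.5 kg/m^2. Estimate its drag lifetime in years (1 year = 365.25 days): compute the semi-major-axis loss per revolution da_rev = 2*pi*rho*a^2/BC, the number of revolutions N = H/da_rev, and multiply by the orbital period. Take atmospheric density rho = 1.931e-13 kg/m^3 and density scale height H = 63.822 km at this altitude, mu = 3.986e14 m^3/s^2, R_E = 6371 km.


a = R_E + alt = 6952.9000 km = 6.9529e+06 m
da_rev = 2*pi*rho*a^2/BC = 2*pi*1.931e-13*(6.9529e+06)^2/103.5 = 0.566700713 m per revolution
N = H/da_rev = 63822.0000 m / 0.566700713 m = 112620.2925 revolutions
P = 2*pi*sqrt(a^3/mu) = 5769.7925 s
lifetime = N*P = 112620.2925 * 5769.7925 = 6.4979572e+08 s = 7520.7838 days
years = 7520.7838 / 365.25 = 20.5908 years

20.5908 years


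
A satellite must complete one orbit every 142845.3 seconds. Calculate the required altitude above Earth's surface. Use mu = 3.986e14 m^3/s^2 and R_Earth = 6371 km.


T = 142845.3 s
r = (mu*T^2/(4*pi^2))^(1/3) = (3.986e14 * 142845.3^2 / (4*pi^2))^(1/3)
r = 5.9061321e+07 m = 59061.3210 km
alt = r - R_E = 59061.3210 - 6371 = 52690.3210 km

52690.3210 km


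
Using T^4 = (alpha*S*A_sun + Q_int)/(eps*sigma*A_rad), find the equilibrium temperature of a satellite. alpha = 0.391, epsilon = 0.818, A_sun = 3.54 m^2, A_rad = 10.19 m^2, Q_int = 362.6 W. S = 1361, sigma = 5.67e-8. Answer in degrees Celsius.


Numerator = alpha*S*A_sun + Q_int = 0.391*1361*3.54 + 362.6 = 2246.4145 W
Denominator = eps*sigma*A_rad = 0.818*5.67e-8*10.19 = 4.7261831e-07 W/K^4
T^4 = 4.7531263e+09 K^4
T = 262.5698 K = -10.5802 C

-10.5802 degrees Celsius


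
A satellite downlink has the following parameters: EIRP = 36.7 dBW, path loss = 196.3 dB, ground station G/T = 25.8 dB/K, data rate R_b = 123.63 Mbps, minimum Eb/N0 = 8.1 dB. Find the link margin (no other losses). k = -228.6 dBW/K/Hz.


C/N0 = EIRP - FSPL + G/T - k = 36.7 - 196.3 + 25.8 - (-228.6)
C/N0 = 94.8000 dB-Hz
R_b = 123.63 Mbps = 1.2363e+08 bps -> 10*log10(R_b) = 80.9212 dB-Hz
Eb/N0 = C/N0 - 10*log10(R_b) = 94.8000 - 80.9212 = 13.8788 dB
Margin = Eb/N0 - Eb/N0_req = 13.8788 - 8.1 = 5.7788 dB (link closes)

5.7788 dB


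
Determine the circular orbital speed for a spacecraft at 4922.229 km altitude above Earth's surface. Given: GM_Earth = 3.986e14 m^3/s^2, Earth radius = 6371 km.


r = R_E + alt = 6371.0 + 4922.229 = 11293.2290 km = 1.1293229e+07 m
v = sqrt(mu/r) = sqrt(3.986e14 / 1.1293229e+07) = 5941.0004 m/s = 5.9410 km/s

5.9410 km/s


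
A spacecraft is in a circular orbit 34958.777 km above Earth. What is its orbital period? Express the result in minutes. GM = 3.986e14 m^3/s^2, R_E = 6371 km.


r = 41329.7770 km = 4.1329777e+07 m
T = 2*pi*sqrt(r^3/mu) = 2*pi*sqrt(7.0597478e+22 / 3.986e14)
T = 83619.1626 s = 1393.6527 min

1393.6527 minutes


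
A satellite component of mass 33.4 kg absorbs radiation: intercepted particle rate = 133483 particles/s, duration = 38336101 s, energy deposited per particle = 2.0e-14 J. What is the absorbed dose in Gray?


Total energy deposited = rate * time * E_per
  = 133483 * 38336101 * 2.0e-14 = 0.1023444 J
Dose = E_total / mass = 0.1023444 / 33.4
Dose = 0.003064202 Gy

0.0031 Gy


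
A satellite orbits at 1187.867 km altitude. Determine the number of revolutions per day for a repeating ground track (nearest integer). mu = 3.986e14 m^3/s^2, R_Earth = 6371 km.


r = 7.558867e+06 m
T = 2*pi*sqrt(r^3/mu) = 6540.2790 s = 109.0047 min
revs/day = 1440 / 109.0047 = 13.2104
Rounded: 13 revolutions per day

13 revolutions per day


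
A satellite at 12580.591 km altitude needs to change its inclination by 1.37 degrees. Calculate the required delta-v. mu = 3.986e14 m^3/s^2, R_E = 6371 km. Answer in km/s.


r = 18951.5910 km = 1.8951591e+07 m
V = sqrt(mu/r) = 4586.1242 m/s
di = 1.37 deg = 0.02391101 rad
dV = 2*V*sin(di/2) = 2*4586.1242*sin(0.01195551)
dV = 109.6563 m/s = 0.1096563 km/s

0.1097 km/s


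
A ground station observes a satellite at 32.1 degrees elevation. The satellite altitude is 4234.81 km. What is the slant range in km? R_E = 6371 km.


h = 4234.81 km, el = 32.1 deg
d = -R_E*sin(el) + sqrt((R_E*sin(el))^2 + 2*R_E*h + h^2)
d = -6371.0000*sin(0.5602507) + sqrt((6371.0000*0.5313986)^2 + 2*6371.0000*4234.81 + 4234.81^2)
d = 5744.3801 km

5744.3801 km


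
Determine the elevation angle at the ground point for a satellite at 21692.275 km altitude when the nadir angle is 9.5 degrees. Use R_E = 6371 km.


r = R_E + alt = 28063.2750 km
Law of sines in the satellite / Earth-center / ground-point triangle:
  sin(nadir)/R_E = sin(90 + el)/r  =>  cos(el) = (r/R_E)*sin(nadir)
cos(el) = (28063.2750 / 6371.0000) * sin(9.5 deg) = 0.7270093
el = arccos(0.7270093) = 43.3637 deg
(Earth-central angle = 90 - nadir - el = 37.1363 deg)

43.3637 degrees


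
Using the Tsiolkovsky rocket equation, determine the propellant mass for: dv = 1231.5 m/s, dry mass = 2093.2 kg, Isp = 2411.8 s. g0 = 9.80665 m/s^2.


ve = Isp * g0 = 2411.8 * 9.80665 = 23651.678470 m/s
mass ratio = exp(dv/ve) = exp(1231.5/23651.678470) = 1.05344757
m_prop = m_dry * (mr - 1) = 2093.2 * (1.05344757 - 1)
m_prop = 111.8765 kg

111.8765 kg


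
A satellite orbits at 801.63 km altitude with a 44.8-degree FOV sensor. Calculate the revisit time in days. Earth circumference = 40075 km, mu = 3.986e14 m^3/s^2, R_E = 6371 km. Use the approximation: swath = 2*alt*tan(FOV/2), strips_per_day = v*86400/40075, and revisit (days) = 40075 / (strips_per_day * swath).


swath = 2*801.63*tan(0.3909538) = 660.8161 km
v = sqrt(mu/r) = 7454.6873 m/s = 7.4547 km/s
strips/day = v*86400/40075 = 7.4547*86400/40075 = 16.0720
coverage/day = strips * swath = 16.0720 * 660.8161 = 10620.6293 km
revisit = 40075 / 10620.6293 = 3.7733 days

3.7733 days


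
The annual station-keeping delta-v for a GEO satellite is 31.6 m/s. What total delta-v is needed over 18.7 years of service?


dV = rate * years = 31.6 * 18.7
dV = 590.9200 m/s

590.9200 m/s


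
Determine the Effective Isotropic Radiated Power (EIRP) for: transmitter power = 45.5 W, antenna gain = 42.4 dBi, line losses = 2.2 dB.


Pt = 45.5 W = 16.5801 dBW
EIRP = Pt_dBW + Gt - losses = 16.5801 + 42.4 - 2.2 = 56.7801 dBW

56.7801 dBW


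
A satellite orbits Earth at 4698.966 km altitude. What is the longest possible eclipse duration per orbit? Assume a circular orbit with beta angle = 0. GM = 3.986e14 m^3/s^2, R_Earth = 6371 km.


r = 11069.9660 km
T = 193.1877 min
Eclipse fraction = arcsin(R_E/r)/pi = arcsin(6371.0000/11069.9660)/pi
= arcsin(0.5755212)/pi = 0.1952008
Eclipse duration = 0.1952008 * 193.1877 = 37.7104 min

37.7104 minutes


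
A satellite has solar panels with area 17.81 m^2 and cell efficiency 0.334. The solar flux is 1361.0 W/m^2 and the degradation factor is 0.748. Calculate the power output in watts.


P = area * eta * S * degradation
P = 17.81 * 0.334 * 1361.0 * 0.748
P = 6055.7803 W

6055.7803 W


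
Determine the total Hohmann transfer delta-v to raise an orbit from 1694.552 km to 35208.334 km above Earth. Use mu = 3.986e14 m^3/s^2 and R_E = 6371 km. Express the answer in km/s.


r1 = 8065.5520 km = 8.065552e+06 m
r2 = 41579.3340 km = 4.1579334e+07 m
dv1 = sqrt(mu/r1)*(sqrt(2*r2/(r1+r2)) - 1) = 2068.5248 m/s
dv2 = sqrt(mu/r2)*(1 - sqrt(2*r1/(r1+r2))) = 1331.2877 m/s
total dv = |dv1| + |dv2| = 2068.5248 + 1331.2877 = 3399.8125 m/s = 3.3998 km/s

3.3998 km/s


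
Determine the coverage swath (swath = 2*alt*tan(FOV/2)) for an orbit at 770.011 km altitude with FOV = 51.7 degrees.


FOV = 51.7 deg = 0.9023352 rad
swath = 2 * alt * tan(FOV/2) = 2 * 770.011 * tan(0.4511676)
swath = 2 * 770.011 * 0.4844959
swath = 746.1344 km

746.1344 km


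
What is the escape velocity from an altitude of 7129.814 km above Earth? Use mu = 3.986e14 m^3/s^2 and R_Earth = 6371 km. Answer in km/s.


r = 6371.0 + 7129.814 = 13500.8140 km = 1.3500814e+07 m
v_esc = sqrt(2*mu/r) = sqrt(2*3.986e14 / 1.3500814e+07)
v_esc = 7684.2886 m/s = 7.6843 km/s

7.6843 km/s


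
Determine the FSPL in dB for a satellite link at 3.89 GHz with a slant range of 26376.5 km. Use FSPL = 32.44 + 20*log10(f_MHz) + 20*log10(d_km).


f = 3.89 GHz = 3890.0000 MHz
d = 26376.5 km
FSPL = 32.44 + 20*log10(3890.0000) + 20*log10(26376.5)
FSPL = 32.44 + 71.7990 + 88.4243
FSPL = 192.6633 dB

192.6633 dB


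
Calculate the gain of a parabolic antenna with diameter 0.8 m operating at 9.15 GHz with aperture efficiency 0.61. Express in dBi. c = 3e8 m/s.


lambda = c/f = 3e8 / 9.15e+09 = 0.03278689 m
G = eta*(pi*D/lambda)^2 = 0.61*(pi*0.8/0.03278689)^2
G = 3584.3403 (linear)
G = 10*log10(3584.3403) = 35.5441 dBi

35.5441 dBi


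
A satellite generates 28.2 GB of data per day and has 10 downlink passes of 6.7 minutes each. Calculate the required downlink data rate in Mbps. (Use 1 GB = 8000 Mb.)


total contact time = 10 * 6.7 * 60 = 4020.0000 s
data = 28.2 GB = 225600.0000 Mb
rate = 225600.0000 / 4020.0000 = 56.1194 Mbps

56.1194 Mbps


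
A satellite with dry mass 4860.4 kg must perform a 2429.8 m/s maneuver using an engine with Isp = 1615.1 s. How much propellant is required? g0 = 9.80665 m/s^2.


ve = Isp * g0 = 1615.1 * 9.80665 = 15838.720415 m/s
mass ratio = exp(dv/ve) = exp(2429.8/15838.720415) = 1.16580153
m_prop = m_dry * (mr - 1) = 4860.4 * (1.16580153 - 1)
m_prop = 805.8617 kg

805.8617 kg


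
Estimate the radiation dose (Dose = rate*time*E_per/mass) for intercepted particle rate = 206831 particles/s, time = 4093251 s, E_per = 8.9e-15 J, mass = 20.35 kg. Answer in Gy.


Total energy deposited = rate * time * E_per
  = 206831 * 4093251 * 8.9e-15 = 0.00753484 J
Dose = E_total / mass = 0.00753484 / 20.35
Dose = 3.7026239e-04 Gy

3.7026e-04 Gy


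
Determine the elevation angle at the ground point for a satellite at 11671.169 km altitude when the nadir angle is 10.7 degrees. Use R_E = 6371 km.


r = R_E + alt = 18042.1690 km
Law of sines in the satellite / Earth-center / ground-point triangle:
  sin(nadir)/R_E = sin(90 + el)/r  =>  cos(el) = (r/R_E)*sin(nadir)
cos(el) = (18042.1690 / 6371.0000) * sin(10.7 deg) = 0.5257932
el = arccos(0.5257932) = 58.2783 deg
(Earth-central angle = 90 - nadir - el = 21.0217 deg)

58.2783 degrees


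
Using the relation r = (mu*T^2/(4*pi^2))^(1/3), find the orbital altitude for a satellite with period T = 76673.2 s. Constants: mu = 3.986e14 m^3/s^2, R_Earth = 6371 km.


T = 76673.2 s
r = (mu*T^2/(4*pi^2))^(1/3) = (3.986e14 * 76673.2^2 / (4*pi^2))^(1/3)
r = 3.900811e+07 m = 39008.1103 km
alt = r - R_E = 39008.1103 - 6371 = 32637.1103 km

32637.1103 km


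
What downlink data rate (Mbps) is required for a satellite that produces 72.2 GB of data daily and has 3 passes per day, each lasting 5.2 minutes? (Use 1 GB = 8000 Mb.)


total contact time = 3 * 5.2 * 60 = 936.0000 s
data = 72.2 GB = 577600.0000 Mb
rate = 577600.0000 / 936.0000 = 617.0940 Mbps

617.0940 Mbps


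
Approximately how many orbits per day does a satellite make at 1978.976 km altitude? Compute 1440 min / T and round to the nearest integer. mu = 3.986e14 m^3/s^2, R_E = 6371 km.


r = 8.349976e+06 m
T = 2*pi*sqrt(r^3/mu) = 7593.4487 s = 126.5575 min
revs/day = 1440 / 126.5575 = 11.3782
Rounded: 11 revolutions per day

11 revolutions per day


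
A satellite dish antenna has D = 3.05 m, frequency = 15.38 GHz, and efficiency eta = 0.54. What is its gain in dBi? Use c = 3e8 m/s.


lambda = c/f = 3e8 / 1.538e+10 = 0.01950585 m
G = eta*(pi*D/lambda)^2 = 0.54*(pi*3.05/0.01950585)^2
G = 130305.6795 (linear)
G = 10*log10(130305.6795) = 51.1496 dBi

51.1496 dBi


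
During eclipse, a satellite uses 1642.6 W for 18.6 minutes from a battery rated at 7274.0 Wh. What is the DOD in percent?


E_used = P * t / 60 = 1642.6 * 18.6 / 60 = 509.2060 Wh
DOD = E_used / E_total * 100 = 509.2060 / 7274.0 * 100
DOD = 7.0004 %

7.0004 %


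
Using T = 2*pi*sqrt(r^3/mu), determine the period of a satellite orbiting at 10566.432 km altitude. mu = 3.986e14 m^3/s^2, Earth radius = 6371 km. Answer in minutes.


r = 16937.4320 km = 1.6937432e+07 m
T = 2*pi*sqrt(r^3/mu) = 2*pi*sqrt(4.858953e+21 / 3.986e14)
T = 21937.2694 s = 365.6212 min

365.6212 minutes


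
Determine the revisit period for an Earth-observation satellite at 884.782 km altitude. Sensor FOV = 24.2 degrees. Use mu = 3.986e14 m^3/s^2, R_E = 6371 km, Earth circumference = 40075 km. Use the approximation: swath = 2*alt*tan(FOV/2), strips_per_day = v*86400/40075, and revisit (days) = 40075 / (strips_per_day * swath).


swath = 2*884.782*tan(0.2111848) = 379.3617 km
v = sqrt(mu/r) = 7411.8485 m/s = 7.4118 km/s
strips/day = v*86400/40075 = 7.4118*86400/40075 = 15.9796
coverage/day = strips * swath = 15.9796 * 379.3617 = 6062.0592 km
revisit = 40075 / 6062.0592 = 6.6108 days

6.6108 days


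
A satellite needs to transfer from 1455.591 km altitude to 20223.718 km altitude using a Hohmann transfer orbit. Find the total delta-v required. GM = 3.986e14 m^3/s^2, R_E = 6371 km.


r1 = 7826.5910 km = 7.826591e+06 m
r2 = 26594.7180 km = 2.6594718e+07 m
dv1 = sqrt(mu/r1)*(sqrt(2*r2/(r1+r2)) - 1) = 1734.7271 m/s
dv2 = sqrt(mu/r2)*(1 - sqrt(2*r1/(r1+r2))) = 1260.7162 m/s
total dv = |dv1| + |dv2| = 1734.7271 + 1260.7162 = 2995.4433 m/s = 2.9954 km/s

2.9954 km/s


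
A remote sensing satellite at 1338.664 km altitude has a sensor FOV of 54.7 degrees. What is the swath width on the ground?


FOV = 54.7 deg = 0.9546951 rad
swath = 2 * alt * tan(FOV/2) = 2 * 1338.664 * tan(0.4773476)
swath = 2 * 1338.664 * 0.5172441
swath = 1384.8322 km

1384.8322 km


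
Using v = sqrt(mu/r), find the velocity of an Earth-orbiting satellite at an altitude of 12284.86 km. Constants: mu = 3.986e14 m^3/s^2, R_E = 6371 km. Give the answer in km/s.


r = R_E + alt = 6371.0 + 12284.86 = 18655.8600 km = 1.865586e+07 m
v = sqrt(mu/r) = sqrt(3.986e14 / 1.865586e+07) = 4622.3307 m/s = 4.6223 km/s

4.6223 km/s


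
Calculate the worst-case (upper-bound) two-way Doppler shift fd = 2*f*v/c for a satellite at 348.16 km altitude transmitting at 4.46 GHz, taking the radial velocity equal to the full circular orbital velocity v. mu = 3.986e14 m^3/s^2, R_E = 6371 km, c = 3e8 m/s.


r = 6.71916e+06 m
v = sqrt(mu/r) = 7702.1355 m/s (worst-case radial velocity)
f = 4.46 GHz = 4.46e+09 Hz
fd = 2*f*v/c = 2*4.46e+09*7702.1355/3.0e+08
fd = 229010.1628 Hz

229010.1628 Hz


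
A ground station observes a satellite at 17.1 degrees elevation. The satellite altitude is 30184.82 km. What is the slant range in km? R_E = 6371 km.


h = 30184.82 km, el = 17.1 deg
d = -R_E*sin(el) + sqrt((R_E*sin(el))^2 + 2*R_E*h + h^2)
d = -6371.0000*sin(0.2984513) + sqrt((6371.0000*0.2940403)^2 + 2*6371.0000*30184.82 + 30184.82^2)
d = 34171.7479 km

34171.7479 km


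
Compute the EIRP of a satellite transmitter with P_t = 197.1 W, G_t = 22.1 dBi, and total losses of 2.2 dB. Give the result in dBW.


Pt = 197.1 W = 22.9469 dBW
EIRP = Pt_dBW + Gt - losses = 22.9469 + 22.1 - 2.2 = 42.8469 dBW

42.8469 dBW


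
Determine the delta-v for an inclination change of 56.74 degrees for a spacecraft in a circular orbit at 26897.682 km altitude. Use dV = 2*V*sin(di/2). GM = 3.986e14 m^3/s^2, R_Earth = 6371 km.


r = 33268.6820 km = 3.3268682e+07 m
V = sqrt(mu/r) = 3461.3925 m/s
di = 56.74 deg = 0.9902998 rad
dV = 2*V*sin(di/2) = 2*3461.3925*sin(0.4951499)
dV = 3289.4552 m/s = 3.2895 km/s

3.2895 km/s


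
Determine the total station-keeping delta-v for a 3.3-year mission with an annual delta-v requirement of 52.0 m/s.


dV = rate * years = 52.0 * 3.3
dV = 171.6000 m/s

171.6000 m/s


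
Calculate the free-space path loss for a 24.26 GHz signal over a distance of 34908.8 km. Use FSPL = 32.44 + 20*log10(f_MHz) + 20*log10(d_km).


f = 24.26 GHz = 24260.0000 MHz
d = 34908.8 km
FSPL = 32.44 + 20*log10(24260.0000) + 20*log10(34908.8)
FSPL = 32.44 + 87.6978 + 90.8587
FSPL = 210.9965 dB

210.9965 dB


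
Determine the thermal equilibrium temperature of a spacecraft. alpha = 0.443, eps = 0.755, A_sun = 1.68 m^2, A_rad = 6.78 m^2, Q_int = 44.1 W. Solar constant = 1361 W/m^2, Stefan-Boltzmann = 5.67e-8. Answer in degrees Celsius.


Numerator = alpha*S*A_sun + Q_int = 0.443*1361*1.68 + 44.1 = 1057.0106 W
Denominator = eps*sigma*A_rad = 0.755*5.67e-8*6.78 = 2.9024163e-07 W/K^4
T^4 = 3.6418299e+09 K^4
T = 245.6574 K = -27.4926 C

-27.4926 degrees Celsius


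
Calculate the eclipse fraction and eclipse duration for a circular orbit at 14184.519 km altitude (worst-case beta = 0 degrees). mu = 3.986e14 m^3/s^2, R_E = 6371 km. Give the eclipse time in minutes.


r = 20555.5190 km
T = 488.8241 min
Eclipse fraction = arcsin(R_E/r)/pi = arcsin(6371.0000/20555.5190)/pi
= arcsin(0.3099411)/pi = 0.1003093
Eclipse duration = 0.1003093 * 488.8241 = 49.0336 min

49.0336 minutes


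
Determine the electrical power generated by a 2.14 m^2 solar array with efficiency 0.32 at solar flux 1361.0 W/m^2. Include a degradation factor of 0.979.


P = area * eta * S * degradation
P = 2.14 * 0.32 * 1361.0 * 0.979
P = 912.4405 W

912.4405 W


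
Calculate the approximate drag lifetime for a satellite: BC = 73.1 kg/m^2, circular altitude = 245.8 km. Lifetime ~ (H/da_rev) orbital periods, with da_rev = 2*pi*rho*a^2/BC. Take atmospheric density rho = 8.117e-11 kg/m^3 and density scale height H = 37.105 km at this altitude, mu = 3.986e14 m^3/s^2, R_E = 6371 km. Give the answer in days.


a = R_E + alt = 6616.8000 km = 6.6168e+06 m
da_rev = 2*pi*rho*a^2/BC = 2*pi*8.117e-11*(6.6168e+06)^2/73.1 = 305.459793 m per revolution
N = H/da_rev = 37105.0000 m / 305.459793 m = 121.4726 revolutions
P = 2*pi*sqrt(a^3/mu) = 5356.5262 s
lifetime = N*P = 121.4726 * 5356.5262 = 650671.2470 s = 7.5309 days

7.5309 days


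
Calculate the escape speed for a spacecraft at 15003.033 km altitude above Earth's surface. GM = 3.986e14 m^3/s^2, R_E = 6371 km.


r = 6371.0 + 15003.033 = 21374.0330 km = 2.1374033e+07 m
v_esc = sqrt(2*mu/r) = sqrt(2*3.986e14 / 2.1374033e+07)
v_esc = 6107.1756 m/s = 6.1072 km/s

6.1072 km/s


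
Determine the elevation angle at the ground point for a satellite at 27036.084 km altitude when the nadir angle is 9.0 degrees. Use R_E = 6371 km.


r = R_E + alt = 33407.0840 km
Law of sines in the satellite / Earth-center / ground-point triangle:
  sin(nadir)/R_E = sin(90 + el)/r  =>  cos(el) = (r/R_E)*sin(nadir)
cos(el) = (33407.0840 / 6371.0000) * sin(9.0 deg) = 0.8202824
el = arccos(0.8202824) = 34.8869 deg
(Earth-central angle = 90 - nadir - el = 46.1131 deg)

34.8869 degrees


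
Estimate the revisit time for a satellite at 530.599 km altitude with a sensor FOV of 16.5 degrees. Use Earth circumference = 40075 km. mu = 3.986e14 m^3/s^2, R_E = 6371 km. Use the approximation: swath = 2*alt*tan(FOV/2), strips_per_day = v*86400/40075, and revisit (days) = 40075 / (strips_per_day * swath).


swath = 2*530.599*tan(0.1439897) = 153.8664 km
v = sqrt(mu/r) = 7599.6534 m/s = 7.5997 km/s
strips/day = v*86400/40075 = 7.5997*86400/40075 = 16.3845
coverage/day = strips * swath = 16.3845 * 153.8664 = 2521.0285 km
revisit = 40075 / 2521.0285 = 15.8963 days

15.8963 days


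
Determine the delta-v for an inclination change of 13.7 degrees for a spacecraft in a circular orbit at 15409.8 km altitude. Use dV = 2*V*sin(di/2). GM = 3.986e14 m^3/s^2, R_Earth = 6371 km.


r = 21780.8000 km = 2.17808e+07 m
V = sqrt(mu/r) = 4277.9109 m/s
di = 13.7 deg = 0.2391101 rad
dV = 2*V*sin(di/2) = 2*4277.9109*sin(0.1195551)
dV = 1020.4567 m/s = 1.0205 km/s

1.0205 km/s


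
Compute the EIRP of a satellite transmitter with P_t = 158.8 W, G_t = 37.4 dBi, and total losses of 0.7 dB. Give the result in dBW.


Pt = 158.8 W = 22.0085 dBW
EIRP = Pt_dBW + Gt - losses = 22.0085 + 37.4 - 0.7 = 58.7085 dBW

58.7085 dBW


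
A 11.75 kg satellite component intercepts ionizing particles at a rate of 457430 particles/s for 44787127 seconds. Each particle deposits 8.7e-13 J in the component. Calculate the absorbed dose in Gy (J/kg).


Total energy deposited = rate * time * E_per
  = 457430 * 44787127 * 8.7e-13 = 17.8237 J
Dose = E_total / mass = 17.8237 / 11.75
Dose = 1.5169 Gy

1.5169 Gy


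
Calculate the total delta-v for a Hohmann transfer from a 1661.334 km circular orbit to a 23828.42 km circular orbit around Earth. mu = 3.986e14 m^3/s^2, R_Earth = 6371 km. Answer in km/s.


r1 = 8032.3340 km = 8.032334e+06 m
r2 = 30199.4200 km = 3.019942e+07 m
dv1 = sqrt(mu/r1)*(sqrt(2*r2/(r1+r2)) - 1) = 1809.7518 m/s
dv2 = sqrt(mu/r2)*(1 - sqrt(2*r1/(r1+r2))) = 1278.0211 m/s
total dv = |dv1| + |dv2| = 1809.7518 + 1278.0211 = 3087.7729 m/s = 3.0878 km/s

3.0878 km/s


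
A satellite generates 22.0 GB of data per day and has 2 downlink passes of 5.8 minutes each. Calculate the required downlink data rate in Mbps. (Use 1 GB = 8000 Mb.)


total contact time = 2 * 5.8 * 60 = 696.0000 s
data = 22.0 GB = 176000.0000 Mb
rate = 176000.0000 / 696.0000 = 252.8736 Mbps

252.8736 Mbps


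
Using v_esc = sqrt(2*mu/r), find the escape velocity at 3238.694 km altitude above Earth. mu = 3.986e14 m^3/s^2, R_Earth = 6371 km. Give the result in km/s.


r = 6371.0 + 3238.694 = 9609.6940 km = 9.609694e+06 m
v_esc = sqrt(2*mu/r) = sqrt(2*3.986e14 / 9.609694e+06)
v_esc = 9108.1226 m/s = 9.1081 km/s

9.1081 km/s


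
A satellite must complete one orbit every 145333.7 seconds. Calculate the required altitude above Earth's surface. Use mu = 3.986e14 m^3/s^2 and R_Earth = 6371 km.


T = 145333.7 s
r = (mu*T^2/(4*pi^2))^(1/3) = (3.986e14 * 145333.7^2 / (4*pi^2))^(1/3)
r = 5.9745253e+07 m = 59745.2532 km
alt = r - R_E = 59745.2532 - 6371 = 53374.2532 km

53374.2532 km


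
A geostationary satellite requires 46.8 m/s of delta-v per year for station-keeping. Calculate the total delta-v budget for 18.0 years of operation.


dV = rate * years = 46.8 * 18.0
dV = 842.4000 m/s

842.4000 m/s


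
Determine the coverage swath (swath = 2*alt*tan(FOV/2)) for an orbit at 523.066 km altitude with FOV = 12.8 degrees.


FOV = 12.8 deg = 0.2234021 rad
swath = 2 * alt * tan(FOV/2) = 2 * 523.066 * tan(0.1117011)
swath = 2 * 523.066 * 0.112168
swath = 117.3425 km

117.3425 km


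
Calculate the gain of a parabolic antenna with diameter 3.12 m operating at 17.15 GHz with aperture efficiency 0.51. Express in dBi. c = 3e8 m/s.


lambda = c/f = 3e8 / 1.715e+10 = 0.01749271 m
G = eta*(pi*D/lambda)^2 = 0.51*(pi*3.12/0.01749271)^2
G = 160127.1039 (linear)
G = 10*log10(160127.1039) = 52.0446 dBi

52.0446 dBi


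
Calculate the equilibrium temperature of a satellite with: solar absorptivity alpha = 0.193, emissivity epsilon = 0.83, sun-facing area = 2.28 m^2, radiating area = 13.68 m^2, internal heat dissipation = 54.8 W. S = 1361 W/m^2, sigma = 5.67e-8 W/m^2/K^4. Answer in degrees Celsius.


Numerator = alpha*S*A_sun + Q_int = 0.193*1361*2.28 + 54.8 = 653.6944 W
Denominator = eps*sigma*A_rad = 0.83*5.67e-8*13.68 = 6.4379448e-07 W/K^4
T^4 = 1.0153775e+09 K^4
T = 178.5077 K = -94.6423 C

-94.6423 degrees Celsius


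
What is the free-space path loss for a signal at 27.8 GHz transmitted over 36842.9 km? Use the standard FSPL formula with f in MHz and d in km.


f = 27.8 GHz = 27800.0000 MHz
d = 36842.9 km
FSPL = 32.44 + 20*log10(27800.0000) + 20*log10(36842.9)
FSPL = 32.44 + 88.8809 + 91.3271
FSPL = 212.6480 dB

212.6480 dB


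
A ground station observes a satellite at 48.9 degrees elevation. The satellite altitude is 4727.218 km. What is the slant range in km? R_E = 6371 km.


h = 4727.218 km, el = 48.9 deg
d = -R_E*sin(el) + sqrt((R_E*sin(el))^2 + 2*R_E*h + h^2)
d = -6371.0000*sin(0.853466) + sqrt((6371.0000*0.7535634)^2 + 2*6371.0000*4727.218 + 4727.218^2)
d = 5476.6906 km

5476.6906 km


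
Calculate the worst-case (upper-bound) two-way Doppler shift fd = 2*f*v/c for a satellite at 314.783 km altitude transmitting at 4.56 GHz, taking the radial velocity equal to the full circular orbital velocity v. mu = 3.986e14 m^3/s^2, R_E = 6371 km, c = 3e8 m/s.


r = 6.685783e+06 m
v = sqrt(mu/r) = 7721.3370 m/s (worst-case radial velocity)
f = 4.56 GHz = 4.56e+09 Hz
fd = 2*f*v/c = 2*4.56e+09*7721.3370/3.0e+08
fd = 234728.6454 Hz

234728.6454 Hz


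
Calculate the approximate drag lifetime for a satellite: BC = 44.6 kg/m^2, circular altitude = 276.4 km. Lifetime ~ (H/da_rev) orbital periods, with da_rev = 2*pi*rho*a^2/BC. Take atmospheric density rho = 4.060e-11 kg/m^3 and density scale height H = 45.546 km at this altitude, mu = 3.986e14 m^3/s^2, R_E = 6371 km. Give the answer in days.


a = R_E + alt = 6647.4000 km = 6.6474e+06 m
da_rev = 2*pi*rho*a^2/BC = 2*pi*4.060e-11*(6.6474e+06)^2/44.6 = 252.740400 m per revolution
N = H/da_rev = 45546.0000 m / 252.740400 m = 180.2086 revolutions
P = 2*pi*sqrt(a^3/mu) = 5393.7267 s
lifetime = N*P = 180.2086 * 5393.7267 = 971996.0799 s = 11.2500 days

11.2500 days


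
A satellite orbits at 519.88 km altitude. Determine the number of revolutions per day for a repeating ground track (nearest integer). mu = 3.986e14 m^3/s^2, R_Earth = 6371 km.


r = 6.89088e+06 m
T = 2*pi*sqrt(r^3/mu) = 5692.7649 s = 94.8794 min
revs/day = 1440 / 94.8794 = 15.1772
Rounded: 15 revolutions per day

15 revolutions per day


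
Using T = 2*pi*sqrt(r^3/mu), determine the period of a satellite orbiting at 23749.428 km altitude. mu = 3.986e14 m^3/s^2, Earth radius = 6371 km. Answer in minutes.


r = 30120.4280 km = 3.0120428e+07 m
T = 2*pi*sqrt(r^3/mu) = 2*pi*sqrt(2.7326463e+22 / 3.986e14)
T = 52023.9028 s = 867.0650 min

867.0650 minutes


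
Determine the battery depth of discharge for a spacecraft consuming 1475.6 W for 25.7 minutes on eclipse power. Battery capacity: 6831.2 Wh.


E_used = P * t / 60 = 1475.6 * 25.7 / 60 = 632.0487 Wh
DOD = E_used / E_total * 100 = 632.0487 / 6831.2 * 100
DOD = 9.2524 %

9.2524 %


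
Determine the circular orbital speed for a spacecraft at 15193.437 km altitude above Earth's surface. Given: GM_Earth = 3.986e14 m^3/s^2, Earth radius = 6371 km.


r = R_E + alt = 6371.0 + 15193.437 = 21564.4370 km = 2.1564437e+07 m
v = sqrt(mu/r) = sqrt(3.986e14 / 2.1564437e+07) = 4299.3182 m/s = 4.2993 km/s

4.2993 km/s


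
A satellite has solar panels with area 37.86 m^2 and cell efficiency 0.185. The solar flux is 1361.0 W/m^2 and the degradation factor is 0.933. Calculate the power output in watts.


P = area * eta * S * degradation
P = 37.86 * 0.185 * 1361.0 * 0.933
P = 8893.8972 W

8893.8972 W


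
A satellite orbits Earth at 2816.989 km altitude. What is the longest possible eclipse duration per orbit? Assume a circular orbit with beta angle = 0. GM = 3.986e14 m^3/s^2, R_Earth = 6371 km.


r = 9187.9890 km
T = 146.0800 min
Eclipse fraction = arcsin(R_E/r)/pi = arcsin(6371.0000/9187.9890)/pi
= arcsin(0.6934053)/pi = 0.2438904
Eclipse duration = 0.2438904 * 146.0800 = 35.6275 min

35.6275 minutes


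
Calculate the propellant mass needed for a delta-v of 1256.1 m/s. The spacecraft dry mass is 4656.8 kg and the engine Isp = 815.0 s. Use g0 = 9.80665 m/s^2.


ve = Isp * g0 = 815.0 * 9.80665 = 7992.419750 m/s
mass ratio = exp(dv/ve) = exp(1256.1/7992.419750) = 1.17018448
m_prop = m_dry * (mr - 1) = 4656.8 * (1.17018448 - 1)
m_prop = 792.5151 kg

792.5151 kg


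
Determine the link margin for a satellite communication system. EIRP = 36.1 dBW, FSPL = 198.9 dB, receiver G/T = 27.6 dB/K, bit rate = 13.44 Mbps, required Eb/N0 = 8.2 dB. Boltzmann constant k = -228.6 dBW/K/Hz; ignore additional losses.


C/N0 = EIRP - FSPL + G/T - k = 36.1 - 198.9 + 27.6 - (-228.6)
C/N0 = 93.4000 dB-Hz
R_b = 13.44 Mbps = 1.344e+07 bps -> 10*log10(R_b) = 71.2840 dB-Hz
Eb/N0 = C/N0 - 10*log10(R_b) = 93.4000 - 71.2840 = 22.1160 dB
Margin = Eb/N0 - Eb/N0_req = 22.1160 - 8.2 = 13.9160 dB (link closes)

13.9160 dB


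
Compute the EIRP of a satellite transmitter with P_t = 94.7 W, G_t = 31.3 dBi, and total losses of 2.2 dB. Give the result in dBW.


Pt = 94.7 W = 19.7635 dBW
EIRP = Pt_dBW + Gt - losses = 19.7635 + 31.3 - 2.2 = 48.8635 dBW

48.8635 dBW


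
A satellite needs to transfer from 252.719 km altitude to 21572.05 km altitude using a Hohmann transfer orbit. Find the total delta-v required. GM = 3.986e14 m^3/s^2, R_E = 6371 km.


r1 = 6623.7190 km = 6.623719e+06 m
r2 = 27943.0500 km = 2.794305e+07 m
dv1 = sqrt(mu/r1)*(sqrt(2*r2/(r1+r2)) - 1) = 2106.2810 m/s
dv2 = sqrt(mu/r2)*(1 - sqrt(2*r1/(r1+r2))) = 1438.7394 m/s
total dv = |dv1| + |dv2| = 2106.2810 + 1438.7394 = 3545.0203 m/s = 3.5450 km/s

3.5450 km/s


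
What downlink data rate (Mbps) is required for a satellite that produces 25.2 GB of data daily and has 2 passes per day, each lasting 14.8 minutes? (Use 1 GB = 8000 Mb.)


total contact time = 2 * 14.8 * 60 = 1776.0000 s
data = 25.2 GB = 201600.0000 Mb
rate = 201600.0000 / 1776.0000 = 113.5135 Mbps

113.5135 Mbps


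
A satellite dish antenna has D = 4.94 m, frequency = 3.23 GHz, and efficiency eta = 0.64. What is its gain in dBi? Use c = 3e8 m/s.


lambda = c/f = 3e8 / 3.23e+09 = 0.09287926 m
G = eta*(pi*D/lambda)^2 = 0.64*(pi*4.94/0.09287926)^2
G = 17868.8315 (linear)
G = 10*log10(17868.8315) = 42.5210 dBi

42.5210 dBi


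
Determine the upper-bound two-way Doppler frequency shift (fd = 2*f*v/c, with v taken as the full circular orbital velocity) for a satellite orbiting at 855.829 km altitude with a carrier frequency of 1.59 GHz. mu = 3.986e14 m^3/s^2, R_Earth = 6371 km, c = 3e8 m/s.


r = 7.226829e+06 m
v = sqrt(mu/r) = 7426.6808 m/s (worst-case radial velocity)
f = 1.59 GHz = 1.59e+09 Hz
fd = 2*f*v/c = 2*1.59e+09*7426.6808/3.0e+08
fd = 78722.8164 Hz

78722.8164 Hz


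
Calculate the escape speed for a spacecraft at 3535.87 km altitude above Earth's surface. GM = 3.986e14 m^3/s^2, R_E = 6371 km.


r = 6371.0 + 3535.87 = 9906.8700 km = 9.90687e+06 m
v_esc = sqrt(2*mu/r) = sqrt(2*3.986e14 / 9.90687e+06)
v_esc = 8970.4744 m/s = 8.9705 km/s

8.9705 km/s


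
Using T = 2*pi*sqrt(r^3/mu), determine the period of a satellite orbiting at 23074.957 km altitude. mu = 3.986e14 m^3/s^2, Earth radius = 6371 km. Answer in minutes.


r = 29445.9570 km = 2.9445957e+07 m
T = 2*pi*sqrt(r^3/mu) = 2*pi*sqrt(2.5531541e+22 / 3.986e14)
T = 50286.3057 s = 838.1051 min

838.1051 minutes


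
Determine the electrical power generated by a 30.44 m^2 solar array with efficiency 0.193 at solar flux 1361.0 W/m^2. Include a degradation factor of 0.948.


P = area * eta * S * degradation
P = 30.44 * 0.193 * 1361.0 * 0.948
P = 7579.9863 W

7579.9863 W


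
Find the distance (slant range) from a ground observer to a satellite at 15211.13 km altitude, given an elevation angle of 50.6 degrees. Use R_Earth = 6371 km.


h = 15211.13 km, el = 50.6 deg
d = -R_E*sin(el) + sqrt((R_E*sin(el))^2 + 2*R_E*h + h^2)
d = -6371.0000*sin(0.8831366) + sqrt((6371.0000*0.7727336)^2 + 2*6371.0000*15211.13 + 15211.13^2)
d = 16276.8075 km

16276.8075 km


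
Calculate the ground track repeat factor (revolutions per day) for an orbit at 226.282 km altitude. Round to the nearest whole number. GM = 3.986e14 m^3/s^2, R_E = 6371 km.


r = 6.597282e+06 m
T = 2*pi*sqrt(r^3/mu) = 5332.8429 s = 88.8807 min
revs/day = 1440 / 88.8807 = 16.2015
Rounded: 16 revolutions per day

16 revolutions per day


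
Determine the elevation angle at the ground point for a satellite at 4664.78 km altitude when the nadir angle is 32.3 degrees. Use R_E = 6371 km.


r = R_E + alt = 11035.7800 km
Law of sines in the satellite / Earth-center / ground-point triangle:
  sin(nadir)/R_E = sin(90 + el)/r  =>  cos(el) = (r/R_E)*sin(nadir)
cos(el) = (11035.7800 / 6371.0000) * sin(32.3 deg) = 0.9255996
el = arccos(0.9255996) = 22.2411 deg
(Earth-central angle = 90 - nadir - el = 35.4589 deg)

22.2411 degrees


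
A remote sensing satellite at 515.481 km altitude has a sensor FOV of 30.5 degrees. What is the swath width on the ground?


FOV = 30.5 deg = 0.5323254 rad
swath = 2 * alt * tan(FOV/2) = 2 * 515.481 * tan(0.2661627)
swath = 2 * 515.481 * 0.2726313
swath = 281.0725 km

281.0725 km


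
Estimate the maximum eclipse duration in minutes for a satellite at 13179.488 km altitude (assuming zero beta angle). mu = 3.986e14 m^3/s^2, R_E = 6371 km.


r = 19550.4880 km
T = 453.4155 min
Eclipse fraction = arcsin(R_E/r)/pi = arcsin(6371.0000/19550.4880)/pi
= arcsin(0.3258742)/pi = 0.1056586
Eclipse duration = 0.1056586 * 453.4155 = 47.9072 min

47.9072 minutes


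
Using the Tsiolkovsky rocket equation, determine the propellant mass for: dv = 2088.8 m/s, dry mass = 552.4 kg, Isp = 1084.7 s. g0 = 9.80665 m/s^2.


ve = Isp * g0 = 1084.7 * 9.80665 = 10637.273255 m/s
mass ratio = exp(dv/ve) = exp(2088.8/10637.273255) = 1.21697237
m_prop = m_dry * (mr - 1) = 552.4 * (1.21697237 - 1)
m_prop = 119.8555 kg

119.8555 kg


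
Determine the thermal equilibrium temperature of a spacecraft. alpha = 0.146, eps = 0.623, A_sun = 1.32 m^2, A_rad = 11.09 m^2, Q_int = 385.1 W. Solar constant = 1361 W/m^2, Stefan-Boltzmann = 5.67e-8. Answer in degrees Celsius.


Numerator = alpha*S*A_sun + Q_int = 0.146*1361*1.32 + 385.1 = 647.3919 W
Denominator = eps*sigma*A_rad = 0.623*5.67e-8*11.09 = 3.9174427e-07 W/K^4
T^4 = 1.6525881e+09 K^4
T = 201.6235 K = -71.5265 C

-71.5265 degrees Celsius


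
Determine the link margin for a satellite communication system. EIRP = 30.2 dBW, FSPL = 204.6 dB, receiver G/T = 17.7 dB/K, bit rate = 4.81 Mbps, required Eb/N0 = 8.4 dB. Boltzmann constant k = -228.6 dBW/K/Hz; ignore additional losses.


C/N0 = EIRP - FSPL + G/T - k = 30.2 - 204.6 + 17.7 - (-228.6)
C/N0 = 71.9000 dB-Hz
R_b = 4.81 Mbps = 4.81e+06 bps -> 10*log10(R_b) = 66.8215 dB-Hz
Eb/N0 = C/N0 - 10*log10(R_b) = 71.9000 - 66.8215 = 5.0785 dB
Margin = Eb/N0 - Eb/N0_req = 5.0785 - 8.4 = -3.3215 dB (negative margin: link does not close)

-3.3215 dB


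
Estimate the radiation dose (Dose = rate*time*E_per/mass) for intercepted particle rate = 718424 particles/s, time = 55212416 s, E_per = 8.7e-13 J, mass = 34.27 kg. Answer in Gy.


Total energy deposited = rate * time * E_per
  = 718424 * 55212416 * 8.7e-13 = 34.5094 J
Dose = E_total / mass = 34.5094 / 34.27
Dose = 1.0070 Gy

1.0070 Gy


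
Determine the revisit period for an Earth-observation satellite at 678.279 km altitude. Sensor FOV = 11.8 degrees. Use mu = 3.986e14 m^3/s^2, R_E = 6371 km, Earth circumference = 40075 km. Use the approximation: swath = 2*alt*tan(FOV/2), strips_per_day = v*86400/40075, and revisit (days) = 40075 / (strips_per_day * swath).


swath = 2*678.279*tan(0.1029744) = 140.1866 km
v = sqrt(mu/r) = 7519.6270 m/s = 7.5196 km/s
strips/day = v*86400/40075 = 7.5196*86400/40075 = 16.2120
coverage/day = strips * swath = 16.2120 * 140.1866 = 2272.7052 km
revisit = 40075 / 2272.7052 = 17.6332 days

17.6332 days


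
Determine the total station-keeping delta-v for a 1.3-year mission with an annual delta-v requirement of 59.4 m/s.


dV = rate * years = 59.4 * 1.3
dV = 77.2200 m/s

77.2200 m/s


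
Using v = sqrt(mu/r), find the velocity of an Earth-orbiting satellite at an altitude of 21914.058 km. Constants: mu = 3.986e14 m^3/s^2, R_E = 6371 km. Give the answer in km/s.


r = R_E + alt = 6371.0 + 21914.058 = 28285.0580 km = 2.8285058e+07 m
v = sqrt(mu/r) = sqrt(3.986e14 / 2.8285058e+07) = 3753.9641 m/s = 3.7540 km/s

3.7540 km/s


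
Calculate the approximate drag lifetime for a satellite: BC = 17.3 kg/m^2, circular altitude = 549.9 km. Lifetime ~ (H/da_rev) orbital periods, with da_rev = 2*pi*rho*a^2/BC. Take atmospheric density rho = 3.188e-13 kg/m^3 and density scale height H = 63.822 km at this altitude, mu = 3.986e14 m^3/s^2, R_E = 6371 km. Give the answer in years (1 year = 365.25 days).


a = R_E + alt = 6920.9000 km = 6.9209e+06 m
da_rev = 2*pi*rho*a^2/BC = 2*pi*3.188e-13*(6.9209e+06)^2/17.3 = 5.545966 m per revolution
N = H/da_rev = 63822.0000 m / 5.545966 m = 11507.8233 revolutions
P = 2*pi*sqrt(a^3/mu) = 5730.0061 s
lifetime = N*P = 11507.8233 * 5730.0061 = 6.5939897e+07 s = 763.1933 days
years = 763.1933 / 365.25 = 2.0895 years

2.0895 years


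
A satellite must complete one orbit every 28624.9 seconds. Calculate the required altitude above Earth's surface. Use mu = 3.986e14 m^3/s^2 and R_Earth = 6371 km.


T = 28624.9 s
r = (mu*T^2/(4*pi^2))^(1/3) = (3.986e14 * 28624.9^2 / (4*pi^2))^(1/3)
r = 2.0224999e+07 m = 20224.9988 km
alt = r - R_E = 20224.9988 - 6371 = 13853.9988 km

13853.9988 km


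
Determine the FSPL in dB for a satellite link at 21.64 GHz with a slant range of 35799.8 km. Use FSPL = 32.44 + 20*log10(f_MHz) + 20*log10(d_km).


f = 21.64 GHz = 21640.0000 MHz
d = 35799.8 km
FSPL = 32.44 + 20*log10(21640.0000) + 20*log10(35799.8)
FSPL = 32.44 + 86.7051 + 91.0776
FSPL = 210.2228 dB

210.2228 dB


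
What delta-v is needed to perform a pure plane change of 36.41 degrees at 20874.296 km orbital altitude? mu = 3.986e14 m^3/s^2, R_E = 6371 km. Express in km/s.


r = 27245.2960 km = 2.7245296e+07 m
V = sqrt(mu/r) = 3824.9246 m/s
di = 36.41 deg = 0.6354744 rad
dV = 2*V*sin(di/2) = 2*3824.9246*sin(0.3177372)
dV = 2389.9492 m/s = 2.3899 km/s

2.3899 km/s


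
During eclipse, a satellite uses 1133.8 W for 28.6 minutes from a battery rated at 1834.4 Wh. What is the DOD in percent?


E_used = P * t / 60 = 1133.8 * 28.6 / 60 = 540.4447 Wh
DOD = E_used / E_total * 100 = 540.4447 / 1834.4 * 100
DOD = 29.4617 %

29.4617 %


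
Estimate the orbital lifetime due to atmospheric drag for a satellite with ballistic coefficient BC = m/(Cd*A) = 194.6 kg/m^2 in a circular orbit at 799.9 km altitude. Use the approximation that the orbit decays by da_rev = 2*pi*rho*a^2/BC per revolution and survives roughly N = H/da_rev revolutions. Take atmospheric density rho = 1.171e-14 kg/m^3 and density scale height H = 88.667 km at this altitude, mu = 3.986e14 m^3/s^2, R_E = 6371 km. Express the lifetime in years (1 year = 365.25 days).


a = R_E + alt = 7170.9000 km = 7.1709e+06 m
da_rev = 2*pi*rho*a^2/BC = 2*pi*1.171e-14*(7.1709e+06)^2/194.6 = 0.0194420144 m per revolution
N = H/da_rev = 88667.0000 m / 0.0194420144 m = 4.5605871e+06 revolutions
P = 2*pi*sqrt(a^3/mu) = 6043.2661 s
lifetime = N*P = 4.5605871e+06 * 6043.2661 = 2.7560842e+10 s = 318991.2223 days
years = 318991.2223 / 365.25 = 873.3504 years

873.3504 years
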